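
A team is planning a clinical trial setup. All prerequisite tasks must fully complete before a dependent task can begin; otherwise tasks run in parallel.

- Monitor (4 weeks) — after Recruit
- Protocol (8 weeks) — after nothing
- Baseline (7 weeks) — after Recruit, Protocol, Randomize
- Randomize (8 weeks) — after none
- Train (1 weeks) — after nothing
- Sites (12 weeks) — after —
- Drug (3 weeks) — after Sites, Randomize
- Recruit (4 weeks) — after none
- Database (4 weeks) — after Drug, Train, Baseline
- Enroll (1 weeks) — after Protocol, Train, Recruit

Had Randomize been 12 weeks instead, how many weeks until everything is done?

23

As given, the longest chain is Randomize→Baseline→Database = 8+7+4 = 19, so the finish is 19 weeks.
Randomize is on the critical path; changing it to 12 makes that path 23 weeks.
No other chain overtakes it, so the finish is 23 weeks.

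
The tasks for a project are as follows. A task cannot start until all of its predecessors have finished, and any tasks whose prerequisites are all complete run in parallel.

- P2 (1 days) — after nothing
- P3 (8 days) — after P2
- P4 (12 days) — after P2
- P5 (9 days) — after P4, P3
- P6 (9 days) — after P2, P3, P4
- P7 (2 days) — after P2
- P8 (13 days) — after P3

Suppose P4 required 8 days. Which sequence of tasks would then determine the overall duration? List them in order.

As given, the longest chain is P2→P4→P5 = 1+12+9 = 22, so the finish is 22 days.
P4 lies on that path, so at 8 days the path becomes 18 days.
The binding chain switches to P2→P3→P8 = 1+8+13 = 22; finish 22 days.

P2, P3, P8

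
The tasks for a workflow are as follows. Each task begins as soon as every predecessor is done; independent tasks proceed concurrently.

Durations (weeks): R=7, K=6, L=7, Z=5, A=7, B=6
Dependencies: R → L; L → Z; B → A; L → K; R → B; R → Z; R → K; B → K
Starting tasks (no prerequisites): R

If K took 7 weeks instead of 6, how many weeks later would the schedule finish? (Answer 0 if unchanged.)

1

Critical path before the change: R→L→K = 7+7+6 = 20 giving 20 weeks.
K is on the critical path; changing it to 7 makes that path 21 weeks.
That remains the longest chain; total 21 weeks.
Change in finish: 21 − 20 = +1 weeks.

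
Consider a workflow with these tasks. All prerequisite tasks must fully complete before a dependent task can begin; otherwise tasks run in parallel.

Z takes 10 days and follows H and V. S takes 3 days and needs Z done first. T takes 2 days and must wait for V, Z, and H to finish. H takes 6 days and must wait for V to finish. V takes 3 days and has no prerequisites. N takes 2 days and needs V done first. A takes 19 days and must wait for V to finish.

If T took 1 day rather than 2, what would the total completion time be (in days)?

Baseline: V→H→Z→S = 3+6+10+3 = 22 → 22 days.
T is off the critical path — its longest chain is 21 days, giving 1 of slack.
The critical path is still V→H→Z→S; finish is now 22 days.

22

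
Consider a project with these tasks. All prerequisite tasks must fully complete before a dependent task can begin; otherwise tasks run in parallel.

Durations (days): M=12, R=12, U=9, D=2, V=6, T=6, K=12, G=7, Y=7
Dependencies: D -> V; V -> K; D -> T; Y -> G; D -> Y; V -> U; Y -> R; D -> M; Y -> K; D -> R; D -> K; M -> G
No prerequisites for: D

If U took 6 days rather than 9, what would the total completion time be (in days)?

21

Actual critical path: D→Y→K = 2+7+12 = 21 ⇒ 21 days.
U is off the critical path — its longest chain is 17 days, giving 4 of slack.
That remains the longest chain; total 21 days.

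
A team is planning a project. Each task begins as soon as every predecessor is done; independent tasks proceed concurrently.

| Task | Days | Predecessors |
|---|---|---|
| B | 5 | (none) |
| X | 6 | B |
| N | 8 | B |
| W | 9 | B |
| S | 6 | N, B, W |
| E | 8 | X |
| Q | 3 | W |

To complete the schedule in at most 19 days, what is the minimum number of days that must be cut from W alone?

1

Current finish: 20 days; target: 19.
W is on every critical path, so each day cut from W cuts the finish by one (this holds down to a finish of 19).
Need 20 − 19 = 1 day off W → W becomes 8 days, finish becomes 19.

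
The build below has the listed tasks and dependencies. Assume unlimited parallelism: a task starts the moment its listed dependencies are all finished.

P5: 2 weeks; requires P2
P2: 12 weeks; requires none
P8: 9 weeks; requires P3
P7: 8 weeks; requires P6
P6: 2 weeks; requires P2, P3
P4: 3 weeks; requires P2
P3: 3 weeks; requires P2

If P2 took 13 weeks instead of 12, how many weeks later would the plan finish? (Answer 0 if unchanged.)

1

As given, the longest chain is P2→P3→P6→P7 = 12+3+2+8 = 25, so the finish is 25 weeks.
P2 is on the critical path; changing it to 13 makes that path 26 weeks.
That remains the longest chain; total 26 weeks.
Change in finish: 26 − 25 = +1 weeks.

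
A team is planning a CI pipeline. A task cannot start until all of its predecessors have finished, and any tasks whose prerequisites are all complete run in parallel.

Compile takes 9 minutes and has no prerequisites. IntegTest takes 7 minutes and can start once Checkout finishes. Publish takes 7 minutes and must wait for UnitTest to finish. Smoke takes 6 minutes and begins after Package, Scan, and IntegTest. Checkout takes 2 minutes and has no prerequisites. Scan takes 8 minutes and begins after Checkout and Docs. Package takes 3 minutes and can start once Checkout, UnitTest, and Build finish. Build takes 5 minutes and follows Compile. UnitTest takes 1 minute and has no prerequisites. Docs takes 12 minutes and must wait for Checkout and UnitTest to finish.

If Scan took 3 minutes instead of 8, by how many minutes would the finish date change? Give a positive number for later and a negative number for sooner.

-5

Actual critical path: Checkout→Docs→Scan→Smoke = 2+12+8+6 = 28 ⇒ 28 minutes.
Since Scan is critical, the -5 change carries straight to that chain (now 23 minutes).
That remains the longest chain; total 23 minutes.
Change in finish: 23 − 28 = -5 minutes.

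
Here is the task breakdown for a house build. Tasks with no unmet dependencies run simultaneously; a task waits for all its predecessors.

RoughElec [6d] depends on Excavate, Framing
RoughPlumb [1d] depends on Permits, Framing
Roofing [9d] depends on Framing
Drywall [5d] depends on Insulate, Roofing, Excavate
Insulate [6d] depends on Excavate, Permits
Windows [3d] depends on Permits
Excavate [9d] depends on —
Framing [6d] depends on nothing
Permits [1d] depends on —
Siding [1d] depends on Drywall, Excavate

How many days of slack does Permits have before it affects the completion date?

The longest chain is Excavate→Insulate→Drywall→Siding = 9+6+5+1 = 21; overall finish 21 days.
Longest path through Permits: 13 days (earliest finish 1, latest finish 9).
Float = 21 − 13 = 8.

8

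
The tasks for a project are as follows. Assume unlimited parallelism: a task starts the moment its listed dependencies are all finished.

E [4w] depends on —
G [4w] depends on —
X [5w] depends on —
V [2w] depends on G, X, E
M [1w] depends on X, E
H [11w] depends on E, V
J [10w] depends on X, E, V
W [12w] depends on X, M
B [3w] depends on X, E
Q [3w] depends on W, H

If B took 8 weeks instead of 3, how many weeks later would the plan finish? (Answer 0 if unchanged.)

As given, the longest chain is X→V→H→Q = 5+2+11+3 = 21, so the finish is 21 weeks.
B has 13 weeks of float (longest path through it is 8).
The critical path is still X→V→H→Q; finish is now 21 weeks.
Change in finish: 21 − 21 = +0 weeks.

0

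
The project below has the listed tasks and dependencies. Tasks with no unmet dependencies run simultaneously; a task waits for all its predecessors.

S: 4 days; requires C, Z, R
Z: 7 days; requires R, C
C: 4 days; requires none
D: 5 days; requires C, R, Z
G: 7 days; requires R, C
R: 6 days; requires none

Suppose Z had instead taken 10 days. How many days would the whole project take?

21

The binding path is R→Z→D = 6+7+5 = 18; finish at 18 days.
Since Z is critical, the +3 change carries straight to that chain (now 21 days).
No other chain overtakes it, so the finish is 21 days.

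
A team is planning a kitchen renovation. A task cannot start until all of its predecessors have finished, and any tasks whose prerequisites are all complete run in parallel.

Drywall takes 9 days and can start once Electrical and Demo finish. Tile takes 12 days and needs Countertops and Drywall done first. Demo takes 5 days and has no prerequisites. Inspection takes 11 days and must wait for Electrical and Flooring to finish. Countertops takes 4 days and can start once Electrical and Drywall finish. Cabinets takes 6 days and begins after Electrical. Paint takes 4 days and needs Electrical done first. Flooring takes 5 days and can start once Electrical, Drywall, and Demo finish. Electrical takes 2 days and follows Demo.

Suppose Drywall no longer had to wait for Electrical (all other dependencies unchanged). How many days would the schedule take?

Before: longest chain Demo→Electrical→Drywall→Flooring→Inspection = 5+2+9+5+11 = 32, finish 32.
Without Electrical→Drywall, Drywall's earliest start moves from 7 to 5.
The longest chain is now Demo→Drywall→Flooring→Inspection = 5+9+5+11 = 30, so the schedule takes 30 days.

30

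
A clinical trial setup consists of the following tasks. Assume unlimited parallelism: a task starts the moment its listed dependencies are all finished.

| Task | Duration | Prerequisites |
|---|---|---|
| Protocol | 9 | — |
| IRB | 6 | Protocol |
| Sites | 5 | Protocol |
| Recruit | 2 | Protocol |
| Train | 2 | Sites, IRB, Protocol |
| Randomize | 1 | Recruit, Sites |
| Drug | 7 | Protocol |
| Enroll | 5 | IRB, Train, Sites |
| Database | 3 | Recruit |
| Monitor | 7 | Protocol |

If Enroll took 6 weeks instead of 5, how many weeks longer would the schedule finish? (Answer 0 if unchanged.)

Critical path before the change: Protocol→IRB→Train→Enroll = 9+6+2+5 = 22 giving 22 weeks.
Enroll lies on that path, so at 6 weeks the path becomes 23 weeks.
That remains the longest chain; total 23 weeks.
Change in finish: 23 − 22 = +1 weeks.

1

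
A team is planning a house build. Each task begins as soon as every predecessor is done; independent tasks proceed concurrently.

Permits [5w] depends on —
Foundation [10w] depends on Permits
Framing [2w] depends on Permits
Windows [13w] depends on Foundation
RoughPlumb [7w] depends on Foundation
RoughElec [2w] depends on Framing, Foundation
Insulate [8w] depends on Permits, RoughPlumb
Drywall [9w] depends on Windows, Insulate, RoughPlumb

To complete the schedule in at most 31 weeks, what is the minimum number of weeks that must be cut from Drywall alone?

8

Current finish: 39 weeks; target: 31.
Drywall is on every critical path, so each week cut from Drywall cuts the finish by one (this holds down to a finish of 31).
Need 39 − 31 = 8 weeks off Drywall → Drywall becomes 1 week, finish becomes 31.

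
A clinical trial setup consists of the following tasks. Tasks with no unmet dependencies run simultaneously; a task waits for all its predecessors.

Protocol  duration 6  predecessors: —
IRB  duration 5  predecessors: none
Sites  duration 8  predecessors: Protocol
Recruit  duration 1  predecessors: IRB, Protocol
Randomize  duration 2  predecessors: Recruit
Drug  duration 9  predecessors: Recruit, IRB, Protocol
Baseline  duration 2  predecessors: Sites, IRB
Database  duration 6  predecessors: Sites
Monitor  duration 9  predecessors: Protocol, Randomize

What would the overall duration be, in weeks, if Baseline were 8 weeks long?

22

As given, the longest chain is Protocol→Sites→Database = 6+8+6 = 20, so the finish is 20 weeks.
Baseline is off the critical path — its longest chain is 16 weeks, giving 4 of slack.
The binding chain switches to Protocol→Sites→Baseline = 6+8+8 = 22; finish 22 weeks.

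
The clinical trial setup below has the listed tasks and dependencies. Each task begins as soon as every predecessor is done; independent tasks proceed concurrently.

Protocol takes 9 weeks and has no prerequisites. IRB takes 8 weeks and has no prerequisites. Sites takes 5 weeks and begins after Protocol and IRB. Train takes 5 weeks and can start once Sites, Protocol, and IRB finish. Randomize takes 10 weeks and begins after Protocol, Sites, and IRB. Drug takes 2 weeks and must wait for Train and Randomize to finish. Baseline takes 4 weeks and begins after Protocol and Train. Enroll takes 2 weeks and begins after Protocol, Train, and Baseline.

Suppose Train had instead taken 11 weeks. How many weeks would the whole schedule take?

The binding path is Protocol→Sites→Randomize→Drug = 9+5+10+2 = 26; finish at 26 weeks.
Train has 1 week of float (longest path through it is 25).
Now Protocol→Sites→Train→Baseline→Enroll = 9+5+11+4+2 = 31 is longest, so the finish becomes 31 weeks.

31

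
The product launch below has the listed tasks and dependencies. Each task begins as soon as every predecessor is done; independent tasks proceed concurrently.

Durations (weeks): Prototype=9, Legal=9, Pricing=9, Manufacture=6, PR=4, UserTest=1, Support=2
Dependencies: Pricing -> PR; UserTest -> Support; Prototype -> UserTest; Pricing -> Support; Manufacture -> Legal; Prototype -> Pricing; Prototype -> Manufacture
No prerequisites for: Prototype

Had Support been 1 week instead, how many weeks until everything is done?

24

As given, the longest chain is Prototype→Manufacture→Legal = 9+6+9 = 24, so the finish is 24 weeks.
Support is off the critical path — its longest chain is 20 weeks, giving 4 of slack.
The critical path is still Prototype→Manufacture→Legal; finish is now 24 weeks.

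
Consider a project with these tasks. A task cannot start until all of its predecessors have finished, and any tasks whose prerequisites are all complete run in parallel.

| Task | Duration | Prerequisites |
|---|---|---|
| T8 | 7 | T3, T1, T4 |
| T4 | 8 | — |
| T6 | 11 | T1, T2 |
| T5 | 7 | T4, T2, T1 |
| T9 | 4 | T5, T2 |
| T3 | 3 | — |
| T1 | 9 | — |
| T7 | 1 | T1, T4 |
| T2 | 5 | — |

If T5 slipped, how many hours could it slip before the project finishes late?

0

T1→T5→T9 = 9+7+4 = 20 sets the makespan at 20 hours.
T5 finishes as early as 16 and must finish by 16.
Slack of T5 = 9 − 9 = 0 hours.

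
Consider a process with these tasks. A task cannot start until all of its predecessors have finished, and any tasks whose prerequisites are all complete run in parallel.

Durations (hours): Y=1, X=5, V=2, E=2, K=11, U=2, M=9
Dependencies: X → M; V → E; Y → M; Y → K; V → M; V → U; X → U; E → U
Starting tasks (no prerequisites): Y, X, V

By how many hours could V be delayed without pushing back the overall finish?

Critical path: X→M = 5+9 = 14, so the finish is 14 hours.
V finishes as early as 2 and must finish by 5.
So V can slip 5 − 2 = 3 hours.

3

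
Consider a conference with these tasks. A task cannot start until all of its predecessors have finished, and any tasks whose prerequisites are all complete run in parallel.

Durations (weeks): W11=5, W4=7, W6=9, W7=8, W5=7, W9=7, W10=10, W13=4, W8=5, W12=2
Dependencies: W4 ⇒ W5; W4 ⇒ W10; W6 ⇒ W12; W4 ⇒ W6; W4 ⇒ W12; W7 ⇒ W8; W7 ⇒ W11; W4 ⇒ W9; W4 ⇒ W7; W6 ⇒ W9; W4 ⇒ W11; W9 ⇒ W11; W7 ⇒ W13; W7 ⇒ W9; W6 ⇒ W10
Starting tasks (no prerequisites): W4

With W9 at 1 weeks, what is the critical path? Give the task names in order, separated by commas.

W4, W6, W10

Critical path before the change: W4→W6→W9→W11 = 7+9+7+5 = 28 giving 28 weeks.
W9 lies on that path, so at 1 week the path becomes 22 weeks.
The binding chain switches to W4→W6→W10 = 7+9+10 = 26; finish 26 weeks.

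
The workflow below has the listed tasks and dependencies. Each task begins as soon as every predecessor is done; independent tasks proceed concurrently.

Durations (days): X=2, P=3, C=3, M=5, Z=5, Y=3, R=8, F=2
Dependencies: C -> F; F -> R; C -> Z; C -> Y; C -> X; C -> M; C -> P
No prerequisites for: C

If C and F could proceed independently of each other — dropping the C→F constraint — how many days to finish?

10

Original critical path: C→F→R = 3+2+8 = 13 ⇒ 13 days.
Without C→F, F's earliest start moves from 3 to 0.
The longest chain is now F→R = 2+8 = 10, so the project takes 10 days.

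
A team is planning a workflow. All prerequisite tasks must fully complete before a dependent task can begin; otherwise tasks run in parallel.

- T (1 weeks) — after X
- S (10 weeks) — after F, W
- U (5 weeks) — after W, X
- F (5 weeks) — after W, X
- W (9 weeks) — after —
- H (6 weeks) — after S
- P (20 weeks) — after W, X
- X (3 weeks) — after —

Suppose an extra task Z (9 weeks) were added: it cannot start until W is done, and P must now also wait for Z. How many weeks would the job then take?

Originally the job takes 30 weeks.
With Z inserted, P now waits for max(W, X, Z).
New critical path: W→Z→P = 9+9+20 = 38 ⇒ 38 weeks.

38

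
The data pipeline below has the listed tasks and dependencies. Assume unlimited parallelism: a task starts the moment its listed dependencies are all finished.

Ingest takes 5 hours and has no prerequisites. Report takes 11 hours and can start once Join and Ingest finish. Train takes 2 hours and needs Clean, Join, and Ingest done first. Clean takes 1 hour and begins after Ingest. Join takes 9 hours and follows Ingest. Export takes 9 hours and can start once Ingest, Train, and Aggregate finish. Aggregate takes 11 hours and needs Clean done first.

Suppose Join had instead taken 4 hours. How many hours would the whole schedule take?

26

As given, the longest chain is Ingest→Clean→Aggregate→Export = 5+1+11+9 = 26, so the finish is 26 hours.
Join is off the critical path — its longest chain is 25 hours, giving 1 of slack.
The critical path is still Ingest→Clean→Aggregate→Export; finish is now 26 hours.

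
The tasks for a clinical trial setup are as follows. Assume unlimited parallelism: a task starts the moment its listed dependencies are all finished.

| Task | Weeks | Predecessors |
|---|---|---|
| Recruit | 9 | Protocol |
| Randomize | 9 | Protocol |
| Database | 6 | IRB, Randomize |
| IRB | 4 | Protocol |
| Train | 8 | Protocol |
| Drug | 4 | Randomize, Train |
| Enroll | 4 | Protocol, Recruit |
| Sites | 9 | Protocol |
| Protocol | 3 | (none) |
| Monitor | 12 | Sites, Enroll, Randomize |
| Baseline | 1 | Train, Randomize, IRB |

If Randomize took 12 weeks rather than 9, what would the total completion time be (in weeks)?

Actual critical path: Protocol→Recruit→Enroll→Monitor = 3+9+4+12 = 28 ⇒ 28 weeks.
Randomize has 4 weeks of float (longest path through it is 24).
No other chain overtakes it, so the finish is 28 weeks.

28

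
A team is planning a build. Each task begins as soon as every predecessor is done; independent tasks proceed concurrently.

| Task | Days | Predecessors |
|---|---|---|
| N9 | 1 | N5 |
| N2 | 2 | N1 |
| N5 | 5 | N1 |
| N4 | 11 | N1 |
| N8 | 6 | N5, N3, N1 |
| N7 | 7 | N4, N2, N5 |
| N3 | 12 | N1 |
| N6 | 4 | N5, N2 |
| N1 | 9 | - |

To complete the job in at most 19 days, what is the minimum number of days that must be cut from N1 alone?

8

Current finish: 27 days; target: 19.
N1 is on every critical path, so each day cut from N1 cuts the finish by one (this holds down to a finish of 19).
Need 27 − 19 = 8 days off N1 → N1 becomes 1 day, finish becomes 19.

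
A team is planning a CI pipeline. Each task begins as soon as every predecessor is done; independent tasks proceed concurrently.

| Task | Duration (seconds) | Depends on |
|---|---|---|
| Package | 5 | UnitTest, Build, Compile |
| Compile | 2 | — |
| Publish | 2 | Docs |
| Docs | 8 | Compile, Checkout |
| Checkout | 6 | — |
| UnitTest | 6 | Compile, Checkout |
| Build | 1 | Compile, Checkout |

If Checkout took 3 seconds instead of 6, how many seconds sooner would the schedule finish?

Baseline: Checkout→UnitTest→Package = 6+6+5 = 17 → 17 seconds.
Checkout is on the critical path; changing it to 3 makes that path 14 seconds.
That remains the longest chain; total 14 seconds.
Change in finish: 14 − 17 = -3 seconds.

3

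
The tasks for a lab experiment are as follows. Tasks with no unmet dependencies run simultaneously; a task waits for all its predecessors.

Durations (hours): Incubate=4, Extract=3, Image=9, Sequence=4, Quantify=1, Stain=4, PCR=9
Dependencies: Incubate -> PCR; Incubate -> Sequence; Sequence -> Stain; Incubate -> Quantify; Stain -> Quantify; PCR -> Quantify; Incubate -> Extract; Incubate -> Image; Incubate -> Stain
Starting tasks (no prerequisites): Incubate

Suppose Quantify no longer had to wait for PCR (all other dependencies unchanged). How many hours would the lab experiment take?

13

Before: longest chain Incubate→PCR→Quantify = 4+9+1 = 14, finish 14.
Without PCR→Quantify, Quantify's earliest start moves from 13 to 12.
After: Incubate→PCR = 4+9 = 13 → 13 hours.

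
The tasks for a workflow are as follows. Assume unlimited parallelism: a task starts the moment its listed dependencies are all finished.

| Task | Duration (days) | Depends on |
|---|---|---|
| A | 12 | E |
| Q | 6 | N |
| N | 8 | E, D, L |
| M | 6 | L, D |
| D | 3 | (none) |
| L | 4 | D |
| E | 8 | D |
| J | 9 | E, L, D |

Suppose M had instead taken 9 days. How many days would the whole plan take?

25

Critical path before the change: D→E→N→Q = 3+8+8+6 = 25 giving 25 days.
M has 12 days of float (longest path through it is 13).
No other chain overtakes it, so the finish is 25 days.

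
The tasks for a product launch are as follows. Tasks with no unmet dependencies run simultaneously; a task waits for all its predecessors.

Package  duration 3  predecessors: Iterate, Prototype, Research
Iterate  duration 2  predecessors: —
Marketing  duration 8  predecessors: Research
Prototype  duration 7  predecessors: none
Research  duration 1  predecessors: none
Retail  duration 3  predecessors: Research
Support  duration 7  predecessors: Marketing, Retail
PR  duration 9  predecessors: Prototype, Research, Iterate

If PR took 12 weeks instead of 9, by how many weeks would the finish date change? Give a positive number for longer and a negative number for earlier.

3

Critical path before the change: Prototype→PR = 7+9 = 16 giving 16 weeks.
PR is on the critical path; changing it to 12 makes that path 19 weeks.
The critical path is still Prototype→PR; finish is now 19 weeks.
Change in finish: 19 − 16 = +3 weeks.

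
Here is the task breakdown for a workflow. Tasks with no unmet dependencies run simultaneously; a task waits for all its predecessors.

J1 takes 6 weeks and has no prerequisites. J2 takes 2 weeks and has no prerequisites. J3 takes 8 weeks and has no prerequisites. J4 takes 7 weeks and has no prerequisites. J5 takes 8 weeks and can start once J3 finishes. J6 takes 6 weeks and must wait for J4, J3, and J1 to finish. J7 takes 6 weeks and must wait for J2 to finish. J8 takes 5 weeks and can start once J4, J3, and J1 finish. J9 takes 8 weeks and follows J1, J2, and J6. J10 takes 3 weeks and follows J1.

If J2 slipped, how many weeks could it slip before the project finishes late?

The longest chain is J3→J6→J9 = 8+6+8 = 22; overall finish 22 weeks.
Longest path through J2: 10 weeks (earliest finish 2, latest finish 14).
So J2 can slip 14 − 2 = 12 weeks.

12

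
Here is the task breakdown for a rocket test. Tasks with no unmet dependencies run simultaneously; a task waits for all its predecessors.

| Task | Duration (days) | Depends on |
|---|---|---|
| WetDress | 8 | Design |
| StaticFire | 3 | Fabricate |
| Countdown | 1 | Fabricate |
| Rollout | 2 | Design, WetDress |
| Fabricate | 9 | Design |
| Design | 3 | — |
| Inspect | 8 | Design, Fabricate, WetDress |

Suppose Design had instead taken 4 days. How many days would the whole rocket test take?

21

The binding path is Design→Fabricate→Inspect = 3+9+8 = 20; finish at 20 days.
Since Design is critical, the +1 change carries straight to that chain (now 21 days).
The critical path is still Design→Fabricate→Inspect; finish is now 21 days.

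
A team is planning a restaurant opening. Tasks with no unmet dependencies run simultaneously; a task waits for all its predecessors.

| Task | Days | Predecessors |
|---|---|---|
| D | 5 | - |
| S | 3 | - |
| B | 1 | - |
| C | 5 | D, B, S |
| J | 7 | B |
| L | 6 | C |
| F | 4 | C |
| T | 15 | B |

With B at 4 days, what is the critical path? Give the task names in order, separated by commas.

B, T

Actual critical path: B→T = 1+15 = 16 ⇒ 16 days.
B is on the critical path; changing it to 4 makes that path 19 days.
No other chain overtakes it, so the finish is 19 days.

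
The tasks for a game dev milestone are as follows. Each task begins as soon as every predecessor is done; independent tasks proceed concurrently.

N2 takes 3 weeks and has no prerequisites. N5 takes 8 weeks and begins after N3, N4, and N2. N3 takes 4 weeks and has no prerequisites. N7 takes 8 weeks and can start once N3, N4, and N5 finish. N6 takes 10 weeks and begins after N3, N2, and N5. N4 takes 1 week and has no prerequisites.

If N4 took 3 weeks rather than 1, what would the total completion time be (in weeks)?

Actual critical path: N3→N5→N6 = 4+8+10 = 22 ⇒ 22 weeks.
The longest path through N4 is only 19 weeks, so N4 has float 3.
The critical path is still N3→N5→N6; finish is now 22 weeks.

22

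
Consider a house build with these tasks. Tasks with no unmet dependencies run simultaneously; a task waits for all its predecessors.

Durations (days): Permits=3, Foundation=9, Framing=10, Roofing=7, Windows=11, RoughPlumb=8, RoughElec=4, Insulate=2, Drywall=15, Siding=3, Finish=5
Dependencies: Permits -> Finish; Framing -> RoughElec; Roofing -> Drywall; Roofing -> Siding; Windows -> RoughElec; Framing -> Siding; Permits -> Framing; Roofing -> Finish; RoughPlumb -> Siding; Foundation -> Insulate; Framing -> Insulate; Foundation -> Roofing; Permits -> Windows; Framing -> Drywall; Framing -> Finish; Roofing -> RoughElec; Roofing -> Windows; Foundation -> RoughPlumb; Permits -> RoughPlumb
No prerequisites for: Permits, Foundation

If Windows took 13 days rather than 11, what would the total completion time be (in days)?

Actual critical path: Foundation→Roofing→Windows→RoughElec = 9+7+11+4 = 31 ⇒ 31 days.
Windows lies on that path, so at 13 days the path becomes 33 days.
No other chain overtakes it, so the finish is 33 days.

33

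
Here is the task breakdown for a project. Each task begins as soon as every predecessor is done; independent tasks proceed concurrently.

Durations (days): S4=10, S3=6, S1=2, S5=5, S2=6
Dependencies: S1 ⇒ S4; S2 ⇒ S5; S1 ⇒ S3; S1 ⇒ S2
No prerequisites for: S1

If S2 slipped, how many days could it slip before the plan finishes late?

S1→S2→S5 = 2+6+5 = 13 sets the makespan at 13 days.
S2 finishes as early as 8 and must finish by 8.
Slack of S2 = 2 − 2 = 0 days.

0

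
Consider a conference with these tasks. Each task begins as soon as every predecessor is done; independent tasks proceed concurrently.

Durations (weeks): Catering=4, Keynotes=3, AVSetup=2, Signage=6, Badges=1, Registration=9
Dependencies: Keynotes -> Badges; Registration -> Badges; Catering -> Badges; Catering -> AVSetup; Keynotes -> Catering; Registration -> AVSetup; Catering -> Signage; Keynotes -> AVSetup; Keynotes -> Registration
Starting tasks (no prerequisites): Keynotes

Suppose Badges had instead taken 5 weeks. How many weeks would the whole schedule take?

17

As given, the longest chain is Keynotes→Registration→AVSetup = 3+9+2 = 14, so the finish is 14 weeks.
The longest path through Badges is only 13 weeks, so Badges has float 1.
New critical path: Keynotes→Registration→Badges = 3+9+5 = 17 ⇒ 17 weeks.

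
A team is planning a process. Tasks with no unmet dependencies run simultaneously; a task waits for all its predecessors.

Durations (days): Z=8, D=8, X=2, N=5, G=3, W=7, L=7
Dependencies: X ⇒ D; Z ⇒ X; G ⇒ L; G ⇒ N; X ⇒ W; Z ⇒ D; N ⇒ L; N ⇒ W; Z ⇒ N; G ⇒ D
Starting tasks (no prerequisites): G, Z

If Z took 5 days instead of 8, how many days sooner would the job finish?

Actual critical path: Z→N→W = 8+5+7 = 20 ⇒ 20 days.
Since Z is critical, the -3 change carries straight to that chain (now 17 days).
That remains the longest chain; total 17 days.
Change in finish: 17 − 20 = -3 days.

3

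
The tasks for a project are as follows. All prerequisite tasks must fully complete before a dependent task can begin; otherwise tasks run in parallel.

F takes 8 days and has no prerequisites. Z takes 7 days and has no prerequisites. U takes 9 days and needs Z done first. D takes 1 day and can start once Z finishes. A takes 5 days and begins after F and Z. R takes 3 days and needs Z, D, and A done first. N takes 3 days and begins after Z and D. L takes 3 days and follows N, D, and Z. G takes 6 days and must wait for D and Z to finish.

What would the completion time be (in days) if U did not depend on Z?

With the dependency in place, F→A→R = 8+5+3 = 16 sets the finish at 16 days.
Without Z→U, U's earliest start moves from 7 to 0.
New critical path: F→A→R = 8+5+3 = 16 ⇒ 16 days.

16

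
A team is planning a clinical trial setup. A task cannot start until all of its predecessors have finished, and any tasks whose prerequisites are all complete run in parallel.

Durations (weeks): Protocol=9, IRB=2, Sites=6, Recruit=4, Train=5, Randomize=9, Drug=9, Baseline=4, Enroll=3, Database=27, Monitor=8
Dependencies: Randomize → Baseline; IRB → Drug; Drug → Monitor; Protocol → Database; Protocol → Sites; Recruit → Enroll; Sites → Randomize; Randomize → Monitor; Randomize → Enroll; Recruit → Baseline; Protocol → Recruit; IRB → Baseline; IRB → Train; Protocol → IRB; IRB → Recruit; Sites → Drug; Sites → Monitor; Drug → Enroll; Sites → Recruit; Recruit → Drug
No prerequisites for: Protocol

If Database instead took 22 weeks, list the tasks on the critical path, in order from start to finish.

The binding path is Protocol→Database = 9+27 = 36; finish at 36 weeks.
Since Database is critical, the -5 change carries straight to that chain (now 31 weeks).
The binding chain switches to Protocol→Sites→Recruit→Drug→Monitor = 9+6+4+9+8 = 36; finish 36 weeks.

Protocol, Sites, Recruit, Drug, Monitor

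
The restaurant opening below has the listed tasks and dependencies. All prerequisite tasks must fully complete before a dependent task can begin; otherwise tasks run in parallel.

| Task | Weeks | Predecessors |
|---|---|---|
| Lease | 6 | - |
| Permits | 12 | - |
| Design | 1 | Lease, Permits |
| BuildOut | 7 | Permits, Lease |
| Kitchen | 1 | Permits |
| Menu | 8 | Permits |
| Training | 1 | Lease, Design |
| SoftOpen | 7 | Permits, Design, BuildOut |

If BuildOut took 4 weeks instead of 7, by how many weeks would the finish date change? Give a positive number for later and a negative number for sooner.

As given, the longest chain is Permits→BuildOut→SoftOpen = 12+7+7 = 26, so the finish is 26 weeks.
BuildOut lies on that path, so at 4 weeks the path becomes 23 weeks.
No other chain overtakes it, so the finish is 23 weeks.
Change in finish: 23 − 26 = -3 weeks.

-3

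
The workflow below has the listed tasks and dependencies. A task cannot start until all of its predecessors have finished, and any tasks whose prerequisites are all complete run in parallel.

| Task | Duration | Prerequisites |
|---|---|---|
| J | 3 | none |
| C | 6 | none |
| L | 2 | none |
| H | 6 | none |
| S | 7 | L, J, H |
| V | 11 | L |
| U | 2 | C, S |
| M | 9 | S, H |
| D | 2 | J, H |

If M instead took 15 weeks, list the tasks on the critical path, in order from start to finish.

H, S, M

Critical path before the change: H→S→M = 6+7+9 = 22 giving 22 weeks.
M lies on that path, so at 15 weeks the path becomes 28 weeks.
The critical path is still H→S→M; finish is now 28 weeks.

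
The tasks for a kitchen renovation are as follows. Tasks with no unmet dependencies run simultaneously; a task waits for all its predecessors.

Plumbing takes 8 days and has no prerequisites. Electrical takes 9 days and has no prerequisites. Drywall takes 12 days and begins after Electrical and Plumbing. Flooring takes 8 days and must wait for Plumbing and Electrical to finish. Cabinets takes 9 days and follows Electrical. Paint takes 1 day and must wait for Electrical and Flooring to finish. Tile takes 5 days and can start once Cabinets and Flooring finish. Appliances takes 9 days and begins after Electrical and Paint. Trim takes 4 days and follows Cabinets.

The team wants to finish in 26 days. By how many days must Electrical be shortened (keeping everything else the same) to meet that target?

Current finish: 27 days; target: 26.
Electrical is on every critical path, so each day cut from Electrical cuts the finish by one (this holds down to a finish of 26).
Need 27 − 26 = 1 day off Electrical → Electrical becomes 8 days, finish becomes 26.

1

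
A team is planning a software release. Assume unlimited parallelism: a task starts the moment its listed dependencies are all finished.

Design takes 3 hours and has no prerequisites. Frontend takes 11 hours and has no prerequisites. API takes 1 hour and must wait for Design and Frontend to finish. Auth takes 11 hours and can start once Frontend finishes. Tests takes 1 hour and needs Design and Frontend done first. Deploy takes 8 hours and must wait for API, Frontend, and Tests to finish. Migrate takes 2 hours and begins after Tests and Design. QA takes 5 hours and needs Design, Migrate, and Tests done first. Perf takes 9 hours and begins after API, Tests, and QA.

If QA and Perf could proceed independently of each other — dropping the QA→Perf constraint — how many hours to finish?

22

Original critical path: Frontend→Tests→Migrate→QA→Perf = 11+1+2+5+9 = 28 ⇒ 28 hours.
Without QA→Perf, Perf's earliest start moves from 19 to 12.
After: Frontend→Auth = 11+11 = 22 → 22 hours.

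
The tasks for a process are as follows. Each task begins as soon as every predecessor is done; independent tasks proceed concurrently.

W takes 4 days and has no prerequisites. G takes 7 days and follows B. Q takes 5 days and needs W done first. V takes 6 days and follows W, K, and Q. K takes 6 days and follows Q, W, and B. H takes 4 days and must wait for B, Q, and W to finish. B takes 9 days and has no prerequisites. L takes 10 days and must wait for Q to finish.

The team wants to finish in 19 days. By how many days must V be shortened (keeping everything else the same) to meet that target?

2

Current finish: 21 days; target: 19.
V is on every critical path, so each day cut from V cuts the finish by one (this holds down to a finish of 19).
Need 21 − 19 = 2 days off V → V becomes 4 days, finish becomes 19.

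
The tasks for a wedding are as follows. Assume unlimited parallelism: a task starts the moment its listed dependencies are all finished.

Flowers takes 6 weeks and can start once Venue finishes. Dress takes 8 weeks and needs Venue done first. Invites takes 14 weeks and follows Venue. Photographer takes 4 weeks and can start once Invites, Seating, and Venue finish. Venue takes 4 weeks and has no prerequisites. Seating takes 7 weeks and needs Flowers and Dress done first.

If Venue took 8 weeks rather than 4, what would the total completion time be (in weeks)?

The binding path is Venue→Dress→Seating→Photographer = 4+8+7+4 = 23; finish at 23 weeks.
Venue is on the critical path; changing it to 8 makes that path 27 weeks.
The critical path is still Venue→Dress→Seating→Photographer; finish is now 27 weeks.

27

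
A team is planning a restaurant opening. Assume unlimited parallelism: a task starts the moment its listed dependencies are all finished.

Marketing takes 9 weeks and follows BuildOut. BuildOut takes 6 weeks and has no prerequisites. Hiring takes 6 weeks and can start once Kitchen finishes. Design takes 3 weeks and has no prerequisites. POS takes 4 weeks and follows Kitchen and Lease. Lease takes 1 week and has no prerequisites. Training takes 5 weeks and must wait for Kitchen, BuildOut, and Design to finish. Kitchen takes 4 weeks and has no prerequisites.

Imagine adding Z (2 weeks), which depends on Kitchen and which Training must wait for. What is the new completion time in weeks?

Originally the job takes 15 weeks.
With Z inserted, Training now waits for max(Kitchen, BuildOut, Design, Z).
New critical path: BuildOut→Marketing = 6+9 = 15 ⇒ 15 weeks.

15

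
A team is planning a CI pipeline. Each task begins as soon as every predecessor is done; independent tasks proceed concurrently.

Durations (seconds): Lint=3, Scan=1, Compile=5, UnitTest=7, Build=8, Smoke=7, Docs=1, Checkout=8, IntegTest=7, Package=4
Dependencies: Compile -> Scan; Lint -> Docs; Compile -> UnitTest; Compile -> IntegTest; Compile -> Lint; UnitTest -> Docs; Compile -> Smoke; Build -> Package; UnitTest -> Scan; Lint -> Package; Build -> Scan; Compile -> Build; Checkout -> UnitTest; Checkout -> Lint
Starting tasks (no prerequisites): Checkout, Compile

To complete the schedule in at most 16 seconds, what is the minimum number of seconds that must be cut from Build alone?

1

Current finish: 17 seconds; target: 16.
Build is on every critical path, so each second cut from Build cuts the finish by one (this holds down to a finish of 16).
Need 17 − 16 = 1 second off Build → Build becomes 7 seconds, finish becomes 16.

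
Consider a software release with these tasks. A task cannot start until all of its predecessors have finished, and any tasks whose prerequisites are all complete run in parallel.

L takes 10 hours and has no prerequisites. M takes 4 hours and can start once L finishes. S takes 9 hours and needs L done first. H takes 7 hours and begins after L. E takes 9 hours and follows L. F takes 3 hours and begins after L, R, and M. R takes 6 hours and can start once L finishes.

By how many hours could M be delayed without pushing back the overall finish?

2

L→S = 10+9 = 19 sets the makespan at 19 hours.
Longest path through M: 17 hours (earliest finish 14, latest finish 16).
So M can slip 16 − 14 = 2 hours.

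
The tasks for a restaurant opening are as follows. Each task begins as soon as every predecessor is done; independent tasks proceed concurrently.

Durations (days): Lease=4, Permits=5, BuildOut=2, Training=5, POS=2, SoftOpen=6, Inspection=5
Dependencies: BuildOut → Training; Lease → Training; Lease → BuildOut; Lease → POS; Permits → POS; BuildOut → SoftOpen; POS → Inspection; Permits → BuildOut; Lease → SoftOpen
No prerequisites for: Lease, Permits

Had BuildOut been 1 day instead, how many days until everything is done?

12

Actual critical path: Permits→BuildOut→SoftOpen = 5+2+6 = 13 ⇒ 13 days.
BuildOut is on the critical path; changing it to 1 makes that path 12 days.
The critical path is still Permits→BuildOut→SoftOpen; finish is now 12 days.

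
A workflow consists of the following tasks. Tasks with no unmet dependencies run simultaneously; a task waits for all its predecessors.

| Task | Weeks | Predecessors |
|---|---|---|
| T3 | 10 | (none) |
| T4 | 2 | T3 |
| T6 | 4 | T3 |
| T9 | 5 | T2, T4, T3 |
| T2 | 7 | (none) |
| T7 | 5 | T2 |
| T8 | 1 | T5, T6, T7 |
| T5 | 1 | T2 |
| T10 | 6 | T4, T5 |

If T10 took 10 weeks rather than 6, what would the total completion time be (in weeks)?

Critical path before the change: T3→T4→T10 = 10+2+6 = 18 giving 18 weeks.
T10 lies on that path, so at 10 weeks the path becomes 22 weeks.
That remains the longest chain; total 22 weeks.

22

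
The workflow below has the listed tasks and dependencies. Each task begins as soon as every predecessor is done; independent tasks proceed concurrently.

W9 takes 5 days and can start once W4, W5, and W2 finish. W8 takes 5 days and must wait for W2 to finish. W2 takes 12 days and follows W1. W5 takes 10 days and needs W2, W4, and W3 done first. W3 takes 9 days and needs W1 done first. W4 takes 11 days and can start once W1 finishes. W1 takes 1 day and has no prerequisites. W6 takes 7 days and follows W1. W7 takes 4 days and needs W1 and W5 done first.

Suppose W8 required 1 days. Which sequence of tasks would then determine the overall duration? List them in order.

W1, W2, W5, W9

As given, the longest chain is W1→W2→W5→W9 = 1+12+10+5 = 28, so the finish is 28 days.
W8 is off the critical path — its longest chain is 18 days, giving 10 of slack.
No other chain overtakes it, so the finish is 28 days.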